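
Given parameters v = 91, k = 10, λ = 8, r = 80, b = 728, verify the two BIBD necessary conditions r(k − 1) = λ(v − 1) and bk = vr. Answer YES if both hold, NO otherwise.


Condition (i): r(k − 1) = 80·9 = 720; λ(v − 1) = 8·90 = 720. Match? YES.
Condition (ii): bk = 728·10 = 7280; vr = 91·80 = 7280. Match? YES.
Both conditions hold? YES.

YES


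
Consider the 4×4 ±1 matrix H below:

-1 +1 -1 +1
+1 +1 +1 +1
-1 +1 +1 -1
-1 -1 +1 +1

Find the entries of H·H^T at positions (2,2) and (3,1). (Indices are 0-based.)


Row 1 of H: [1, 1, 1, 1].
Row 2 of H: [-1, 1, 1, -1].
Row 3 of H: [-1, -1, 1, 1].
(H·H^T)[2][2] = Σ_j H[2][j]·H[2][j] = (-1)² + (1)² + (1)² + (-1)² = 1 + 1 + 1 + 1 = 4.
(H·H^T)[3][1] = Σ_j H[3][j]·H[1][j] = (-1)·(1) + (-1)·(1) + (1)·(1) + (1)·(1) = -1 + -1 + 1 + 1 = 0.
So rows 3 and 1 are orthogonal; the diagonal entry equals n = 4.

(2,2) entry = 4; (3,1) entry = 0.


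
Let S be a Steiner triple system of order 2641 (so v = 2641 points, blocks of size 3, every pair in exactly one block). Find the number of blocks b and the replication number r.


An STS(v) is a 2-(v, 3, 1) BIBD: block size k = 3, λ = 1.
Replication: r(k − 1) = λ(v − 1) ⇒ r·2 = 2641 − 1 = 2640 ⇒ r = 1320.
Block count: bk = vr ⇒ b·3 = 2641·1320 = 3486120 ⇒ b = 1162040.

r = 1320, b = 1162040.


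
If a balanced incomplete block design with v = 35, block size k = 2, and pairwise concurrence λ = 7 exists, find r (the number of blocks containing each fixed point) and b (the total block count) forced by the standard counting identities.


Any 2-(v, k, λ) BIBD satisfies two necessary conditions:
  (i)  Each point sits in r blocks, and counting incidences through any fixed point gives r(k − 1) = λ(v − 1), so r = λ(v − 1)/(k − 1).
  (ii) Total incidences bk = vr, so b = vr/k.
Step 1: r = λ(v − 1)/(k − 1) = 7·(35 − 1)/(2 − 1) = 7·34/1 = 238/1 = 238.
Step 2: b = vr/k = 35·238/2 = 8330/2 = 4165.
Check integrality: r = 238 ∈ Z ✓, b = 4165 ∈ Z ✓.
(These identities are necessary conditions: they determine r and b for any design with these parameters, but do not by themselves prove that one exists.)

r = 238, b = 4165.


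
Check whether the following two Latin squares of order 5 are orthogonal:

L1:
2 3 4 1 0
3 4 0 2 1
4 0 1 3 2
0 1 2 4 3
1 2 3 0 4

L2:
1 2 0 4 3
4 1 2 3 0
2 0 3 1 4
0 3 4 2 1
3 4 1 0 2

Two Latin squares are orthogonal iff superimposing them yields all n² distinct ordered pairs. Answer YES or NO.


Form the n² = 25 superimposed pairs (L1[i][j], L2[i][j]), row by row (rows and columns indexed from 0):
row 0: (2,1) (3,2) (4,0) (1,4) (0,3)
row 1: (3,4) (4,1) (0,2) (2,3) (1,0)
row 2: (4,2) (0,0) (1,3) (3,1) (2,4)
row 3: (0,0) (1,3) (2,4) (4,2) (3,1)
row 4: (1,3) (2,4) (3,1) (0,0) (4,2)
Orthogonality requires all 25 pairs distinct.
But the pair (0,0) repeats: cell (2,1) has L1 = 0, L2 = 0, and cell (3,0) has L1 = 0, L2 = 0.
A repeated pair means some other pair never occurs (only 15 distinct pairs out of 25), so the squares are not orthogonal.
Conclusion: NO.

NO


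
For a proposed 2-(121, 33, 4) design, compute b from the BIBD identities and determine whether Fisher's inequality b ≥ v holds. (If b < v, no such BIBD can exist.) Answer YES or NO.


r = λ(v − 1)/(k − 1) = 4·120/32 = 15.
b = vr/k = 121·15/33 = 55.
Fisher's inequality: b ≥ v ⇔ 55 ≥ 121? NO.

NO


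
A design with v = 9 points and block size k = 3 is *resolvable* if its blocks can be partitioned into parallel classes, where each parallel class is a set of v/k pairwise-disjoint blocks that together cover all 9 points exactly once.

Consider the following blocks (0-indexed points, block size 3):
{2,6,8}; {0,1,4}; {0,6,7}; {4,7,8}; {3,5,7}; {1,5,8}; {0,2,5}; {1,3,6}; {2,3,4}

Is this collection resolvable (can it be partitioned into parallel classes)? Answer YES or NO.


v = 9, block size k = 3, number of blocks = 9.
For resolvability, blocks must partition into parallel classes of size v/k = 3.
Total blocks must therefore be a multiple of 3: 9 = 3·3 + 0 ⇒ divisible ✓.
Greedy packing gives 3 candidate class(es). Each should be a full parallel class (size 3, covers all 9 points).
  Class 1 (3 blocks): {2,6,8}; {0,1,4}; {3,5,7}. Points covered: [0, 1, 2, 3, 4, 5, 6, 7, 8].
  Class 2 (3 blocks): {0,6,7}; {1,5,8}; {2,3,4}. Points covered: [0, 1, 2, 3, 4, 5, 6, 7, 8].
  Class 3 (3 blocks): {4,7,8}; {0,2,5}; {1,3,6}. Points covered: [0, 1, 2, 3, 4, 5, 6, 7, 8].
All classes full (size 3)? YES. All classes cover every point? YES.
Resolvable? YES.

YES


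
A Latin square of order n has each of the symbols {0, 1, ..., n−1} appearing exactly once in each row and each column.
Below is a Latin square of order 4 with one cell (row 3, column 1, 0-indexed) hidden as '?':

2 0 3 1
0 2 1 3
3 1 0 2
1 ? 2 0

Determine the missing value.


Row 3 contains symbols [0, 1, 2] — missing [3].
Column 1 contains symbols [0, 1, 2] — missing [3].
The missing symbol must appear in both missing sets; intersection = [3].
Therefore the hidden value is 3.

Missing value = 3.


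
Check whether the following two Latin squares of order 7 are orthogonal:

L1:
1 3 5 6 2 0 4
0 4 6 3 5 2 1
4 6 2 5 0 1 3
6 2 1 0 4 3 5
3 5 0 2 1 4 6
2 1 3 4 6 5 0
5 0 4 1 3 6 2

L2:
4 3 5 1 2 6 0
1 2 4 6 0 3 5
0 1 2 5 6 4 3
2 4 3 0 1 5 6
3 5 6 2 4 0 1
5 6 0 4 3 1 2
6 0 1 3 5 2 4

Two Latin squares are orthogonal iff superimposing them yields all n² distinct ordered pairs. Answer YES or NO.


Form the n² = 49 superimposed pairs (L1[i][j], L2[i][j]), row by row (rows and columns indexed from 0):
row 0: (1,4) (3,3) (5,5) (6,1) (2,2) (0,6) (4,0)
row 1: (0,1) (4,2) (6,4) (3,6) (5,0) (2,3) (1,5)
row 2: (4,0) (6,1) (2,2) (5,5) (0,6) (1,4) (3,3)
row 3: (6,2) (2,4) (1,3) (0,0) (4,1) (3,5) (5,6)
row 4: (3,3) (5,5) (0,6) (2,2) (1,4) (4,0) (6,1)
row 5: (2,5) (1,6) (3,0) (4,4) (6,3) (5,1) (0,2)
row 6: (5,6) (0,0) (4,1) (1,3) (3,5) (6,2) (2,4)
Orthogonality requires all 49 pairs distinct.
But the pair (4,0) repeats: cell (0,6) has L1 = 4, L2 = 0, and cell (2,0) has L1 = 4, L2 = 0.
A repeated pair means some other pair never occurs (only 28 distinct pairs out of 49), so the squares are not orthogonal.
Conclusion: NO.

NO


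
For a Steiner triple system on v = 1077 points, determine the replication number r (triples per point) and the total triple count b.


An STS(v) is a 2-(v, 3, 1) BIBD: block size k = 3, λ = 1.
Replication: r(k − 1) = λ(v − 1) ⇒ r·2 = 1077 − 1 = 1076 ⇒ r = 538.
Block count: bk = vr ⇒ b·3 = 1077·538 = 579426 ⇒ b = 193142.
(Check via b = v(v − 1)/6 = 1077·1076/6 = 1158852/6 = 193142.)

r = 538, b = 193142.


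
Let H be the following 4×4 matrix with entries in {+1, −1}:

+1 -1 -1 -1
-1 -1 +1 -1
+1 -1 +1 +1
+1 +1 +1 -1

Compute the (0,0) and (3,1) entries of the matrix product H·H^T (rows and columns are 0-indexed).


Row 0 of H: [1, -1, -1, -1].
Row 1 of H: [-1, -1, 1, -1].
Row 3 of H: [1, 1, 1, -1].
(H·H^T)[0][0] = Σ_j H[0][j]·H[0][j] = (1)² + (-1)² + (-1)² + (-1)² = 1 + 1 + 1 + 1 = 4.
(H·H^T)[3][1] = Σ_j H[3][j]·H[1][j] = (1)·(-1) + (1)·(-1) + (1)·(1) + (-1)·(-1) = -1 + -1 + 1 + 1 = 0.
So rows 3 and 1 are orthogonal; the diagonal entry equals n = 4.

(0,0) entry = 4; (3,1) entry = 0.


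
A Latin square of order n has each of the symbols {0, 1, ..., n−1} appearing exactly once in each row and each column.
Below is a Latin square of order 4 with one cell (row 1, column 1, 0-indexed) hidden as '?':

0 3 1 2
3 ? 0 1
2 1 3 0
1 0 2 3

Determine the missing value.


Row 1 contains symbols [0, 1, 3] — missing [2].
Column 1 contains symbols [0, 1, 3] — missing [2].
The missing symbol must appear in both missing sets; intersection = [2].
Therefore the hidden value is 2.

Missing value = 2.


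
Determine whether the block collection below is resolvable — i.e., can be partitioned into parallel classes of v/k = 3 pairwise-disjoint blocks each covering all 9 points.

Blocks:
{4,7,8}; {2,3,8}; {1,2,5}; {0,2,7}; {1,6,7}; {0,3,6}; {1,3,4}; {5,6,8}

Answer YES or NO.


v = 9, block size k = 3, number of blocks = 8.
For resolvability, blocks must partition into parallel classes of size v/k = 3.
Total blocks must therefore be a multiple of 3: 8 = 3·2 + 2 ⇒ not divisible ✗.
Resolvable? NO.

NO


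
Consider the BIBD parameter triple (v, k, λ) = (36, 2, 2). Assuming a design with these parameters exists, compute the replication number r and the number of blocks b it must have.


Any 2-(v, k, λ) BIBD satisfies two necessary conditions:
  (i)  Each point sits in r blocks, and counting incidences through any fixed point gives r(k − 1) = λ(v − 1), so r = λ(v − 1)/(k − 1).
  (ii) Total incidences bk = vr, so b = vr/k.
Step 1: r = λ(v − 1)/(k − 1) = 2·(36 − 1)/(2 − 1) = 2·35/1 = 70/1 = 70.
Step 2: b = vr/k = 36·70/2 = 2520/2 = 1260.
Check integrality: r = 70 ∈ Z ✓, b = 1260 ∈ Z ✓.
(These identities are necessary conditions: they determine r and b for any design with these parameters, but do not by themselves prove that one exists.)

r = 70, b = 1260.


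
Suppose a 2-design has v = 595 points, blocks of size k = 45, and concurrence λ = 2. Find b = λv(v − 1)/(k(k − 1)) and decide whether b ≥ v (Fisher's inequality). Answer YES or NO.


b = λv(v − 1)/(k(k − 1)) = 2·595·594/(45·44) = 706860/1980 = 357.
Compare with v = 595: b < v, so Fisher's inequality fails.

NO


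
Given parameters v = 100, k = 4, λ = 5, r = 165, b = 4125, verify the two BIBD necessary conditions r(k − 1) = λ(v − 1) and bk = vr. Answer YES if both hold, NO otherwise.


Condition (i): r(k − 1) = 165·3 = 495; λ(v − 1) = 5·99 = 495. Match? YES.
Condition (ii): bk = 4125·4 = 16500; vr = 100·165 = 16500. Match? YES.
Both conditions hold? YES.

YES


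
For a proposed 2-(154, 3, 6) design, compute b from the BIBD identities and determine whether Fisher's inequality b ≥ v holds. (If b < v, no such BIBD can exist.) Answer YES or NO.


b = λv(v − 1)/(k(k − 1)) = 6·154·153/(3·2) = 141372/6 = 23562.
Compare with v = 154: b ≥ v, so Fisher's inequality holds.

YES


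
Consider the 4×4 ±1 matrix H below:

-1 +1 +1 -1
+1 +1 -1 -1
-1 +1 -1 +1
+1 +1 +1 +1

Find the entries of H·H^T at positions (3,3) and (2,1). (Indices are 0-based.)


Row 1 of H: [1, 1, -1, -1].
Row 2 of H: [-1, 1, -1, 1].
Row 3 of H: [1, 1, 1, 1].
(H·H^T)[3][3] = Σ_j H[3][j]·H[3][j] = (1)² + (1)² + (1)² + (1)² = 1 + 1 + 1 + 1 = 4.
(H·H^T)[2][1] = Σ_j H[2][j]·H[1][j] = (-1)·(1) + (1)·(1) + (-1)·(-1) + (1)·(-1) = -1 + 1 + 1 + -1 = 0.
So rows 2 and 1 are orthogonal; the diagonal entry equals n = 4.

(3,3) entry = 4; (2,1) entry = 0.


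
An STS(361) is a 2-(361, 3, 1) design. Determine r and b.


An STS(v) is a 2-(v, 3, 1) BIBD: block size k = 3, λ = 1.
Replication: r(k − 1) = λ(v − 1) ⇒ r·2 = 361 − 1 = 360 ⇒ r = 180.
Block count: bk = vr ⇒ b·3 = 361·180 = 64980 ⇒ b = 21660.

r = 180, b = 21660.


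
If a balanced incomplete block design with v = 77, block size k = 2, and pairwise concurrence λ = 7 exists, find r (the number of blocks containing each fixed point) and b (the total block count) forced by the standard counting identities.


Any 2-(v, k, λ) BIBD satisfies two necessary conditions:
  (i)  Each point sits in r blocks, and counting incidences through any fixed point gives r(k − 1) = λ(v − 1), so r = λ(v − 1)/(k − 1).
  (ii) Total incidences bk = vr, so b = vr/k.
Step 1: r = λ(v − 1)/(k − 1) = 7·(77 − 1)/(2 − 1) = 7·76/1 = 532/1 = 532.
Step 2: b = vr/k = 77·532/2 = 40964/2 = 20482.
Check integrality: r = 532 ∈ Z ✓, b = 20482 ∈ Z ✓.
(These identities are necessary conditions: they determine r and b for any design with these parameters, but do not by themselves prove that one exists.)

r = 532, b = 20482.


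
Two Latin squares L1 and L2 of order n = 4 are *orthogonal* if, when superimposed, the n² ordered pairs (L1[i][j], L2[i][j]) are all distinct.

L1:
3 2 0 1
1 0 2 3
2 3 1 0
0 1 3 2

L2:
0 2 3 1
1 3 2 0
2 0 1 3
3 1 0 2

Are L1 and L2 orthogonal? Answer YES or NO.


Form the n² = 16 superimposed pairs (L1[i][j], L2[i][j]), row by row (rows and columns indexed from 0):
row 0: (3,0) (2,2) (0,3) (1,1)
row 1: (1,1) (0,3) (2,2) (3,0)
row 2: (2,2) (3,0) (1,1) (0,3)
row 3: (0,3) (1,1) (3,0) (2,2)
Orthogonality requires all 16 pairs distinct.
But the pair (1,1) repeats: cell (0,3) has L1 = 1, L2 = 1, and cell (1,0) has L1 = 1, L2 = 1.
A repeated pair means some other pair never occurs (only 4 distinct pairs out of 16), so the squares are not orthogonal.
Conclusion: NO.

NO


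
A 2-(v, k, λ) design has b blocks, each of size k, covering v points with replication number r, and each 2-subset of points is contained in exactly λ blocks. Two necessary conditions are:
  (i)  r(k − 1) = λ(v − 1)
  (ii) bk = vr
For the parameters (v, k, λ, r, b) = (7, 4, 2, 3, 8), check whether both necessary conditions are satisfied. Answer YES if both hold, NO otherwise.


Condition (i): r(k − 1) = 3·3 = 9; λ(v − 1) = 2·6 = 12. Match? NO.
Condition (ii): bk = 8·4 = 32; vr = 7·3 = 21. Match? NO.
Both conditions hold? NO.

NO


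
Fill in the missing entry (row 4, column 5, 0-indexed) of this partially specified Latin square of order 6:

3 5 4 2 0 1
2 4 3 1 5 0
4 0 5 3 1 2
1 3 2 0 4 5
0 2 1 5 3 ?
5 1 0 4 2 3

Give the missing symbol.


Row 4 contains symbols [0, 1, 2, 3, 5] — missing [4].
Column 5 contains symbols [0, 1, 2, 3, 5] — missing [4].
The missing symbol must appear in both missing sets; intersection = [4].
Therefore the hidden value is 4.

Missing value = 4.


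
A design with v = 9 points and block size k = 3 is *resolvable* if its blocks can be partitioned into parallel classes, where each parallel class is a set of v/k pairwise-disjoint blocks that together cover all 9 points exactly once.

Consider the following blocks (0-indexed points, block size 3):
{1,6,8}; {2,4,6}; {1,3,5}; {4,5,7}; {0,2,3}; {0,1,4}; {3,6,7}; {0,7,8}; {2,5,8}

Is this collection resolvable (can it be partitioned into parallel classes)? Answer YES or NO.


v = 9, block size k = 3, number of blocks = 9.
For resolvability, blocks must partition into parallel classes of size v/k = 3.
Total blocks must therefore be a multiple of 3: 9 = 3·3 + 0 ⇒ divisible ✓.
Greedy packing gives 3 candidate class(es). Each should be a full parallel class (size 3, covers all 9 points).
  Class 1 (3 blocks): {1,6,8}; {4,5,7}; {0,2,3}. Points covered: [0, 1, 2, 3, 4, 5, 6, 7, 8].
  Class 2 (3 blocks): {2,4,6}; {1,3,5}; {0,7,8}. Points covered: [0, 1, 2, 3, 4, 5, 6, 7, 8].
  Class 3 (3 blocks): {0,1,4}; {3,6,7}; {2,5,8}. Points covered: [0, 1, 2, 3, 4, 5, 6, 7, 8].
All classes full (size 3)? YES. All classes cover every point? YES.
Resolvable? YES.

YES


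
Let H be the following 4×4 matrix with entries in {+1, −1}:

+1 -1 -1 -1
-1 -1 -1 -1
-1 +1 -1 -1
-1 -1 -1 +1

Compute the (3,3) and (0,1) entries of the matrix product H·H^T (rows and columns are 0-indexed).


Row 0 of H: [1, -1, -1, -1].
Row 1 of H: [-1, -1, -1, -1].
Row 3 of H: [-1, -1, -1, 1].
(H·H^T)[3][3] = Σ_j H[3][j]·H[3][j] = (-1)² + (-1)² + (-1)² + (1)² = 1 + 1 + 1 + 1 = 4.
(H·H^T)[0][1] = Σ_j H[0][j]·H[1][j] = (1)·(-1) + (-1)·(-1) + (-1)·(-1) + (-1)·(-1) = -1 + 1 + 1 + 1 = 2.
Rows 0 and 1 are not orthogonal (dot product = 2 ≠ 0), so H is not a Hadamard matrix.

(3,3) entry = 4; (0,1) entry = 2.


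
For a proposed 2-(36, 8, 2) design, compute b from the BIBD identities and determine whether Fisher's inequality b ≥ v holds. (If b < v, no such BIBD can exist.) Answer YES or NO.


r = λ(v − 1)/(k − 1) = 2·35/7 = 10.
b = vr/k = 36·10/8 = 45.
Fisher's inequality: b ≥ v ⇔ 45 ≥ 36? YES.

YES


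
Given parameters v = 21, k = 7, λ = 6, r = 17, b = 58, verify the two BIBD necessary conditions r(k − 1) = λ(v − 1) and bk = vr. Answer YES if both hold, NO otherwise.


Condition (i): r(k − 1) = 17·6 = 102; λ(v − 1) = 6·20 = 120. Match? NO.
Condition (ii): bk = 58·7 = 406; vr = 21·17 = 357. Match? NO.
Both conditions hold? NO.

NO


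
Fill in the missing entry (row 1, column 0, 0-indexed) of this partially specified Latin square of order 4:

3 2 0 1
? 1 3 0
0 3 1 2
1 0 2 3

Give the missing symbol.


Row 1 contains symbols [0, 1, 3] — missing [2].
Column 0 contains symbols [0, 1, 3] — missing [2].
The missing symbol must appear in both missing sets; intersection = [2].
Therefore the hidden value is 2.

Missing value = 2.


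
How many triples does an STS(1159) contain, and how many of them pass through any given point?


An STS(v) is a 2-(v, 3, 1) BIBD: block size k = 3, λ = 1.
Replication: r(k − 1) = λ(v − 1) ⇒ r·2 = 1159 − 1 = 1158 ⇒ r = 579.
Block count: bk = vr ⇒ b·3 = 1159·579 = 671061 ⇒ b = 223687.

r = 579, b = 223687.


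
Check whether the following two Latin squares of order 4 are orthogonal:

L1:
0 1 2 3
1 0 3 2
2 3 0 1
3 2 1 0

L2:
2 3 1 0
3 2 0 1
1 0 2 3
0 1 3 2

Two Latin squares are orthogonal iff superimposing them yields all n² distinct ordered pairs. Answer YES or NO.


Form the n² = 16 superimposed pairs (L1[i][j], L2[i][j]), row by row (rows and columns indexed from 0):
row 0: (0,2) (1,3) (2,1) (3,0)
row 1: (1,3) (0,2) (3,0) (2,1)
row 2: (2,1) (3,0) (0,2) (1,3)
row 3: (3,0) (2,1) (1,3) (0,2)
Orthogonality requires all 16 pairs distinct.
But the pair (1,3) repeats: cell (0,1) has L1 = 1, L2 = 3, and cell (1,0) has L1 = 1, L2 = 3.
A repeated pair means some other pair never occurs (only 4 distinct pairs out of 16), so the squares are not orthogonal.
Conclusion: NO.

NO


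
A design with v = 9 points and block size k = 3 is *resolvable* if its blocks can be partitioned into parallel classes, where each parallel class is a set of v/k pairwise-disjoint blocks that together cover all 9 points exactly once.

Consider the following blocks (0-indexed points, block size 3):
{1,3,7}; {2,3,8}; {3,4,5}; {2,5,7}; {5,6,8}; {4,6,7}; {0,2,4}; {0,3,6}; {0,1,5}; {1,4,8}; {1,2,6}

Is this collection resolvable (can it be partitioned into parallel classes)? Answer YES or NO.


v = 9, block size k = 3, number of blocks = 11.
For resolvability, blocks must partition into parallel classes of size v/k = 3.
Total blocks must therefore be a multiple of 3: 11 = 3·3 + 2 ⇒ not divisible ✗.
Resolvable? NO.

NO


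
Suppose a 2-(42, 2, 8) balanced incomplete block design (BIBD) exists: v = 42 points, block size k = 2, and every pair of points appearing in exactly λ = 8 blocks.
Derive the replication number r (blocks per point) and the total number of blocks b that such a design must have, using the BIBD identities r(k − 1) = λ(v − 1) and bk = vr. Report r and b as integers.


Any 2-(v, k, λ) BIBD satisfies two necessary conditions:
  (i)  Each point sits in r blocks, and counting incidences through any fixed point gives r(k − 1) = λ(v − 1), so r = λ(v − 1)/(k − 1).
  (ii) Total incidences bk = vr, so b = vr/k.
Step 1: r = λ(v − 1)/(k − 1) = 8·(42 − 1)/(2 − 1) = 8·41/1 = 328/1 = 328.
Step 2: b = vr/k = 42·328/2 = 13776/2 = 6888.
Check integrality: r = 328 ∈ Z ✓, b = 6888 ∈ Z ✓.
(These identities are necessary conditions: they determine r and b for any design with these parameters, but do not by themselves prove that one exists.)

r = 328, b = 6888.


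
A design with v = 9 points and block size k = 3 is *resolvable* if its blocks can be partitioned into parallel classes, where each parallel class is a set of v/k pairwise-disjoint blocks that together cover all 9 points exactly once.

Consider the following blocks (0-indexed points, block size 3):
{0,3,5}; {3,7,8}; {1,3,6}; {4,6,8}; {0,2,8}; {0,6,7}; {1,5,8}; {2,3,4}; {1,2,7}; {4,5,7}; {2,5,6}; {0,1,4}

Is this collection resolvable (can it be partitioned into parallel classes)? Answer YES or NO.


v = 9, block size k = 3, number of blocks = 12.
For resolvability, blocks must partition into parallel classes of size v/k = 3.
Total blocks must therefore be a multiple of 3: 12 = 3·4 + 0 ⇒ divisible ✓.
Greedy packing gives 4 candidate class(es). Each should be a full parallel class (size 3, covers all 9 points).
  Class 1 (3 blocks): {0,3,5}; {4,6,8}; {1,2,7}. Points covered: [0, 1, 2, 3, 4, 5, 6, 7, 8].
  Class 2 (3 blocks): {3,7,8}; {2,5,6}; {0,1,4}. Points covered: [0, 1, 2, 3, 4, 5, 6, 7, 8].
  Class 3 (3 blocks): {1,3,6}; {0,2,8}; {4,5,7}. Points covered: [0, 1, 2, 3, 4, 5, 6, 7, 8].
  Class 4 (3 blocks): {0,6,7}; {1,5,8}; {2,3,4}. Points covered: [0, 1, 2, 3, 4, 5, 6, 7, 8].
All classes full (size 3)? YES. All classes cover every point? YES.
Resolvable? YES.

YES


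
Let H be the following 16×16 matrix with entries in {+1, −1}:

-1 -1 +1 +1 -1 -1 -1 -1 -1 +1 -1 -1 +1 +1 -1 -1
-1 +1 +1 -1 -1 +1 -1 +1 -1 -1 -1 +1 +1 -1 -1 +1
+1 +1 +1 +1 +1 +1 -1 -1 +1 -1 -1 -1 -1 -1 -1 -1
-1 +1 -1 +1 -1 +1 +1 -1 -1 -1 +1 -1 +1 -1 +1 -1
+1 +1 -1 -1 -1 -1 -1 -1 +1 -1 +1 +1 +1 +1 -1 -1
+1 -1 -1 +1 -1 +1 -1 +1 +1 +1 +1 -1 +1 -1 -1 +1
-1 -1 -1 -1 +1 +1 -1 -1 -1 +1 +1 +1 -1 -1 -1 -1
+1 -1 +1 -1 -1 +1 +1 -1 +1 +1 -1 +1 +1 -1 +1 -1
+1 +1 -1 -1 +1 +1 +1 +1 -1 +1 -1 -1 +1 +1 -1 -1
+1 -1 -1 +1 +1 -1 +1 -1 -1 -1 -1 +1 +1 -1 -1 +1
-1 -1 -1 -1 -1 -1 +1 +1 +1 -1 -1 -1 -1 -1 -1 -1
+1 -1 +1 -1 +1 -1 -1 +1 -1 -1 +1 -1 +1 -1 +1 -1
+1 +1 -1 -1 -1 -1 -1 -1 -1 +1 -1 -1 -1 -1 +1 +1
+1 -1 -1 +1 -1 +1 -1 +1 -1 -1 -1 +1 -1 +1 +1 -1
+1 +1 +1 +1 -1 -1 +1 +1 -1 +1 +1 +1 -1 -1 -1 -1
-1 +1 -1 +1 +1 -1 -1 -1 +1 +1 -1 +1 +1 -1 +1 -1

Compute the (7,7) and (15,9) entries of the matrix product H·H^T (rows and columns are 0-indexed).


Row 7 of H: [1, -1, 1, -1, -1, 1, 1, -1, 1, 1, -1, 1, 1, -1, 1, -1].
Row 9 of H: [1, -1, -1, 1, 1, -1, 1, -1, -1, -1, -1, 1, 1, -1, -1, 1].
Row 15 of H: [-1, 1, -1, 1, 1, -1, -1, -1, 1, 1, -1, 1, 1, -1, 1, -1].
(H·H^T)[7][7] = Σ_j H[7][j]·H[7][j] = (1)² + (-1)² + (1)² + (-1)² + (-1)² + (1)² + (1)² + (-1)² + (1)² + (1)² + (-1)² + (1)² + (1)² + (-1)² + (1)² + (-1)² = 1 + 1 + 1 + 1 + 1 + 1 + 1 + 1 + 1 + 1 + 1 + 1 + 1 + 1 + 1 + 1 = 16.
(H·H^T)[15][9] = Σ_j H[15][j]·H[9][j] = (-1)·(1) + (1)·(-1) + (-1)·(-1) + (1)·(1) + (1)·(1) + (-1)·(-1) + (-1)·(1) + (-1)·(-1) + (1)·(-1) + (1)·(-1) + (-1)·(-1) + (1)·(1) + (1)·(1) + (-1)·(-1) + (1)·(-1) + (-1)·(1) = -1 + -1 + 1 + 1 + 1 + 1 + -1 + 1 + -1 + -1 + 1 + 1 + 1 + 1 + -1 + -1 = 2.
Rows 15 and 9 are not orthogonal (dot product = 2 ≠ 0), so H is not a Hadamard matrix.

(7,7) entry = 16; (15,9) entry = 2.


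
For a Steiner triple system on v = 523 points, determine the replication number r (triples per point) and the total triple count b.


An STS(v) is a 2-(v, 3, 1) BIBD: block size k = 3, λ = 1.
Replication: r(k − 1) = λ(v − 1) ⇒ r·2 = 523 − 1 = 522 ⇒ r = 261.
Block count: b = v(v − 1)/6 = 523·522/6 = 273006/6 = 45501.
(Check via bk = vr: 45501·3 = 136503 = 523·261 = 136503 ✓.)

r = 261, b = 45501.


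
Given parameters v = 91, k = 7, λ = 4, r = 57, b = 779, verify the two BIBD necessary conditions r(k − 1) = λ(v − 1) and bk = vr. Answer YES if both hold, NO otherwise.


Condition (i): r(k − 1) = 57·6 = 342; λ(v − 1) = 4·90 = 360. Match? NO.
Condition (ii): bk = 779·7 = 5453; vr = 91·57 = 5187. Match? NO.
Both conditions hold? NO.

NO


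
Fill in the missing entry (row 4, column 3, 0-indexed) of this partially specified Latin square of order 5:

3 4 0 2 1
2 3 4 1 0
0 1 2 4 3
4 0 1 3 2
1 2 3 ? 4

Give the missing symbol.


Row 4 contains symbols [1, 2, 3, 4] — missing [0].
Column 3 contains symbols [1, 2, 3, 4] — missing [0].
The missing symbol must appear in both missing sets; intersection = [0].
Therefore the hidden value is 0.

Missing value = 0.


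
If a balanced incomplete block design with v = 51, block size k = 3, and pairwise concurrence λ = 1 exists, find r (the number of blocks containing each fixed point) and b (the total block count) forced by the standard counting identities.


Any 2-(v, k, λ) BIBD satisfies two necessary conditions:
  (i)  Each point sits in r blocks, and counting incidences through any fixed point gives r(k − 1) = λ(v − 1), so r = λ(v − 1)/(k − 1).
  (ii) Total incidences bk = vr, so b = vr/k.
Step 1: r = λ(v − 1)/(k − 1) = 1·(51 − 1)/(3 − 1) = 1·50/2 = 50/2 = 25.
Step 2: b = vr/k = 51·25/3 = 1275/3 = 425.
Check integrality: r = 25 ∈ Z ✓, b = 425 ∈ Z ✓.
(These identities are necessary conditions: they determine r and b for any design with these parameters, but do not by themselves prove that one exists.)

r = 25, b = 425.


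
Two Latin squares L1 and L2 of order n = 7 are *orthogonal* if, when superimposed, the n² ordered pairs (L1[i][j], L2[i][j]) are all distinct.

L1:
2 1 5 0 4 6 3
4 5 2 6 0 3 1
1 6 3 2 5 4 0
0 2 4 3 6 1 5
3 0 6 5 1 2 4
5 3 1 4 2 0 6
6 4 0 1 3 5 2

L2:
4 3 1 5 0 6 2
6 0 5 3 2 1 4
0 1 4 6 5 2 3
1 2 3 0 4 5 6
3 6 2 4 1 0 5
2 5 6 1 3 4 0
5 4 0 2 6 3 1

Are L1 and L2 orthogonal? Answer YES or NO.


Form the n² = 49 superimposed pairs (L1[i][j], L2[i][j]), row by row (rows and columns indexed from 0):
row 0: (2,4) (1,3) (5,1) (0,5) (4,0) (6,6) (3,2)
row 1: (4,6) (5,0) (2,5) (6,3) (0,2) (3,1) (1,4)
row 2: (1,0) (6,1) (3,4) (2,6) (5,5) (4,2) (0,3)
row 3: (0,1) (2,2) (4,3) (3,0) (6,4) (1,5) (5,6)
row 4: (3,3) (0,6) (6,2) (5,4) (1,1) (2,0) (4,5)
row 5: (5,2) (3,5) (1,6) (4,1) (2,3) (0,4) (6,0)
row 6: (6,5) (4,4) (0,0) (1,2) (3,6) (5,3) (2,1)
Orthogonality requires all 49 pairs distinct.
Check by first coordinate: for each symbol s of L1, list the L2 entries in the n cells where L1 = s; they must all differ.
  L1 = 0: L2 entries (in reading order) 5, 2, 3, 1, 6, 4, 0 — all 7 distinct ✓
  L1 = 1: L2 entries (in reading order) 3, 4, 0, 5, 1, 6, 2 — all 7 distinct ✓
  L1 = 2: L2 entries (in reading order) 4, 5, 6, 2, 0, 3, 1 — all 7 distinct ✓
  L1 = 3: L2 entries (in reading order) 2, 1, 4, 0, 3, 5, 6 — all 7 distinct ✓
  L1 = 4: L2 entries (in reading order) 0, 6, 2, 3, 5, 1, 4 — all 7 distinct ✓
  L1 = 5: L2 entries (in reading order) 1, 0, 5, 6, 4, 2, 3 — all 7 distinct ✓
  L1 = 6: L2 entries (in reading order) 6, 3, 1, 4, 2, 0, 5 — all 7 distinct ✓
Every symbol of L1 meets every symbol of L2 exactly once, so all 49 pairs are distinct (49 of 49).
Conclusion: YES.

YES


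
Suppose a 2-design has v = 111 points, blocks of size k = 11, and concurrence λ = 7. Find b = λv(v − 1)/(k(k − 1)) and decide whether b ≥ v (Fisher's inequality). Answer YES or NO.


r = λ(v − 1)/(k − 1) = 7·110/10 = 77.
b = vr/k = 111·77/11 = 777.
Fisher's inequality: b ≥ v ⇔ 777 ≥ 111? YES.

YES


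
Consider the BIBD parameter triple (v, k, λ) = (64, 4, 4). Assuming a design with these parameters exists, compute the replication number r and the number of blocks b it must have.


Any 2-(v, k, λ) BIBD satisfies two necessary conditions:
  (i)  Each point sits in r blocks, and counting incidences through any fixed point gives r(k − 1) = λ(v − 1), so r = λ(v − 1)/(k − 1).
  (ii) Total incidences bk = vr, so b = vr/k.
Step 1: r = λ(v − 1)/(k − 1) = 4·(64 − 1)/(4 − 1) = 4·63/3 = 252/3 = 84.
Step 2: b = vr/k = 64·84/4 = 5376/4 = 1344.
Check integrality: r = 84 ∈ Z ✓, b = 1344 ∈ Z ✓.
(These identities are necessary conditions: they determine r and b for any design with these parameters, but do not by themselves prove that one exists.)

r = 84, b = 1344.


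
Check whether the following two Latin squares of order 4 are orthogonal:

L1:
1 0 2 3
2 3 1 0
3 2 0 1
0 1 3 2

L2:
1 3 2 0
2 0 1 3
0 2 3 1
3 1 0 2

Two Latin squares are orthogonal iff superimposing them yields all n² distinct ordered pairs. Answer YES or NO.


Form the n² = 16 superimposed pairs (L1[i][j], L2[i][j]), row by row (rows and columns indexed from 0):
row 0: (1,1) (0,3) (2,2) (3,0)
row 1: (2,2) (3,0) (1,1) (0,3)
row 2: (3,0) (2,2) (0,3) (1,1)
row 3: (0,3) (1,1) (3,0) (2,2)
Orthogonality requires all 16 pairs distinct.
But the pair (2,2) repeats: cell (0,2) has L1 = 2, L2 = 2, and cell (1,0) has L1 = 2, L2 = 2.
A repeated pair means some other pair never occurs (only 4 distinct pairs out of 16), so the squares are not orthogonal.
Conclusion: NO.

NO


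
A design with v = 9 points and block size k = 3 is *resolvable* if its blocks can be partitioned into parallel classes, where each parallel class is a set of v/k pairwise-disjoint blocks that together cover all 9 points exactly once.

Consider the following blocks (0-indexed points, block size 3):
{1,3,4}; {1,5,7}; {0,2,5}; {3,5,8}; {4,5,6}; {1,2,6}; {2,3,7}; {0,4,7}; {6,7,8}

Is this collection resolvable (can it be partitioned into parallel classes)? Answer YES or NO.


v = 9, block size k = 3, number of blocks = 9.
For resolvability, blocks must partition into parallel classes of size v/k = 3.
Total blocks must therefore be a multiple of 3: 9 = 3·3 + 0 ⇒ divisible ✓.
Consider block {1,5,7}. It intersects every other block in the collection, so no parallel class of size 3 can contain it.
Since every block must belong to some parallel class in a resolution, the collection cannot be partitioned into parallel classes.
Resolvable? NO.

NO


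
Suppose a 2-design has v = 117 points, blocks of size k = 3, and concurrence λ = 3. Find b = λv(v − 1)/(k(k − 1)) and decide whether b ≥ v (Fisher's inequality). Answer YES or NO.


b = λv(v − 1)/(k(k − 1)) = 3·117·116/(3·2) = 40716/6 = 6786.
Compare with v = 117: b ≥ v, so Fisher's inequality holds.

YES


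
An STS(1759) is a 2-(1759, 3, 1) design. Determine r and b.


An STS(v) is a 2-(v, 3, 1) BIBD: block size k = 3, λ = 1.
Replication: r(k − 1) = λ(v − 1) ⇒ r·2 = 1759 − 1 = 1758 ⇒ r = 879.
Block count: b = v(v − 1)/6 = 1759·1758/6 = 3092322/6 = 515387.

r = 879, b = 515387.


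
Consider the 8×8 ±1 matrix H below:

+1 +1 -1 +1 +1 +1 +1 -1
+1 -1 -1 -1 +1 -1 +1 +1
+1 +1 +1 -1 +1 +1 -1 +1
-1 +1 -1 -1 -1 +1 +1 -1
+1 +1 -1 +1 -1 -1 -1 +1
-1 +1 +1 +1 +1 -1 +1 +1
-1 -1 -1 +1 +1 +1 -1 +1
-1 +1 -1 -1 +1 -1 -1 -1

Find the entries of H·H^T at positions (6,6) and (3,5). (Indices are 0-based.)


Row 3 of H: [-1, 1, -1, -1, -1, 1, 1, -1].
Row 5 of H: [-1, 1, 1, 1, 1, -1, 1, 1].
Row 6 of H: [-1, -1, -1, 1, 1, 1, -1, 1].
(H·H^T)[6][6] = Σ_j H[6][j]·H[6][j] = (-1)² + (-1)² + (-1)² + (1)² + (1)² + (1)² + (-1)² + (1)² = 1 + 1 + 1 + 1 + 1 + 1 + 1 + 1 = 8.
(H·H^T)[3][5] = Σ_j H[3][j]·H[5][j] = (-1)·(-1) + (1)·(1) + (-1)·(1) + (-1)·(1) + (-1)·(1) + (1)·(-1) + (1)·(1) + (-1)·(1) = 1 + 1 + -1 + -1 + -1 + -1 + 1 + -1 = -2.
Rows 3 and 5 are not orthogonal (dot product = -2 ≠ 0), so H is not a Hadamard matrix.

(6,6) entry = 8; (3,5) entry = -2.


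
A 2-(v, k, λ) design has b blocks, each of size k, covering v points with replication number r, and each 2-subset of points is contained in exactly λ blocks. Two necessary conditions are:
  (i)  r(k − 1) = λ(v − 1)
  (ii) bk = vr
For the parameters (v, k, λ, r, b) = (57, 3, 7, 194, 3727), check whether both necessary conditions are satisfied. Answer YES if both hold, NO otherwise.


Condition (i): r(k − 1) = 194·2 = 388; λ(v − 1) = 7·56 = 392. Match? NO.
Condition (ii): bk = 3727·3 = 11181; vr = 57·194 = 11058. Match? NO.
Both conditions hold? NO.

NO


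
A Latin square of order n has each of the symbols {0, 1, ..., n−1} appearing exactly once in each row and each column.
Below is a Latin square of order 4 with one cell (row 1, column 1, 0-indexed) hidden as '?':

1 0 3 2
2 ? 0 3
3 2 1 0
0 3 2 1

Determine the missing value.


Row 1 contains symbols [0, 2, 3] — missing [1].
Column 1 contains symbols [0, 2, 3] — missing [1].
The missing symbol must appear in both missing sets; intersection = [1].
Therefore the hidden value is 1.

Missing value = 1.


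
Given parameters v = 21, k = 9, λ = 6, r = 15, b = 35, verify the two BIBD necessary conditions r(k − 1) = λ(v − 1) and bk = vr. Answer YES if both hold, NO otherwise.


Condition (i): r(k − 1) = 15·8 = 120; λ(v − 1) = 6·20 = 120. Match? YES.
Condition (ii): bk = 35·9 = 315; vr = 21·15 = 315. Match? YES.
Both conditions hold? YES.

YES


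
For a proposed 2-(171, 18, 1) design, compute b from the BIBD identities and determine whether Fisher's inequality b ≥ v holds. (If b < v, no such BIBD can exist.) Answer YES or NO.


r = λ(v − 1)/(k − 1) = 1·170/17 = 10.
b = vr/k = 171·10/18 = 95.
Fisher's inequality: b ≥ v ⇔ 95 ≥ 171? NO.

NO


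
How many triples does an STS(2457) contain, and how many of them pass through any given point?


An STS(v) is a 2-(v, 3, 1) BIBD: block size k = 3, λ = 1.
Replication: r(k − 1) = λ(v − 1) ⇒ r·2 = 2457 − 1 = 2456 ⇒ r = 1228.
Block count: bk = vr ⇒ b·3 = 2457·1228 = 3017196 ⇒ b = 1005732.

r = 1228, b = 1005732.


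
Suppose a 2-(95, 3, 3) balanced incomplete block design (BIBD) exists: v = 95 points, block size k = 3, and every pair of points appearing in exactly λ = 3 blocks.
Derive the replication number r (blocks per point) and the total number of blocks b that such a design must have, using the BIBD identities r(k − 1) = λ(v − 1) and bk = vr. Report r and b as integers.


Any 2-(v, k, λ) BIBD satisfies two necessary conditions:
  (i)  Each point sits in r blocks, and counting incidences through any fixed point gives r(k − 1) = λ(v − 1), so r = λ(v − 1)/(k − 1).
  (ii) Total incidences bk = vr, so b = vr/k.
Step 1: r = λ(v − 1)/(k − 1) = 3·(95 − 1)/(3 − 1) = 3·94/2 = 282/2 = 141.
Step 2: b = vr/k = 95·141/3 = 13395/3 = 4465.
Check integrality: r = 141 ∈ Z ✓, b = 4465 ∈ Z ✓.
(These identities are necessary conditions: they determine r and b for any design with these parameters, but do not by themselves prove that one exists.)

r = 141, b = 4465.


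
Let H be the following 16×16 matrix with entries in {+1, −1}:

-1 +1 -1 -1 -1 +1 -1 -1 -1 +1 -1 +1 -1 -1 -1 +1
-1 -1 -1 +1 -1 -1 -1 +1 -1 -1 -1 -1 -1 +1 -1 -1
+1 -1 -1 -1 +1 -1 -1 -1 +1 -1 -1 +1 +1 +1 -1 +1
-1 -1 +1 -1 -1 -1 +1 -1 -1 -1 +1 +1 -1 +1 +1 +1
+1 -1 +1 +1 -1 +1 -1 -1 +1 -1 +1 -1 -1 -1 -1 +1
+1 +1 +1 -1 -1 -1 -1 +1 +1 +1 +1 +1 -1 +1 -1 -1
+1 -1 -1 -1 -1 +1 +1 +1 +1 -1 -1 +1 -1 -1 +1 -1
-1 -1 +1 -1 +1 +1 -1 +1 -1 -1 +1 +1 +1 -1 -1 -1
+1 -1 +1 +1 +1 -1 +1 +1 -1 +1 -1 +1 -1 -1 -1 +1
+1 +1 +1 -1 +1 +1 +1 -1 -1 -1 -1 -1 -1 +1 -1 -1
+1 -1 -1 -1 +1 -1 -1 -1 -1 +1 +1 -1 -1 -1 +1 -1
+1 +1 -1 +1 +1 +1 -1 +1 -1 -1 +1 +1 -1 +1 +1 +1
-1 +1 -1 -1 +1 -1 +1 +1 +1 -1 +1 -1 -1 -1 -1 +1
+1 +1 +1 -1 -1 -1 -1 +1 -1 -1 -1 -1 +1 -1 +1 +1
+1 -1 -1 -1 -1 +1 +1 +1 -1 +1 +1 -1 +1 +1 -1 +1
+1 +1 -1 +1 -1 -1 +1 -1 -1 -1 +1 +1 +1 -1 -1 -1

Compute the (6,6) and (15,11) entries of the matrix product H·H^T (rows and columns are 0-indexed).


Row 6 of H: [1, -1, -1, -1, -1, 1, 1, 1, 1, -1, -1, 1, -1, -1, 1, -1].
Row 11 of H: [1, 1, -1, 1, 1, 1, -1, 1, -1, -1, 1, 1, -1, 1, 1, 1].
Row 15 of H: [1, 1, -1, 1, -1, -1, 1, -1, -1, -1, 1, 1, 1, -1, -1, -1].
(H·H^T)[6][6] = Σ_j H[6][j]·H[6][j] = (1)² + (-1)² + (-1)² + (-1)² + (-1)² + (1)² + (1)² + (1)² + (1)² + (-1)² + (-1)² + (1)² + (-1)² + (-1)² + (1)² + (-1)² = 1 + 1 + 1 + 1 + 1 + 1 + 1 + 1 + 1 + 1 + 1 + 1 + 1 + 1 + 1 + 1 = 16.
(H·H^T)[15][11] = Σ_j H[15][j]·H[11][j] = (1)·(1) + (1)·(1) + (-1)·(-1) + (1)·(1) + (-1)·(1) + (-1)·(1) + (1)·(-1) + (-1)·(1) + (-1)·(-1) + (-1)·(-1) + (1)·(1) + (1)·(1) + (1)·(-1) + (-1)·(1) + (-1)·(1) + (-1)·(1) = 1 + 1 + 1 + 1 + -1 + -1 + -1 + -1 + 1 + 1 + 1 + 1 + -1 + -1 + -1 + -1 = 0.
So rows 15 and 11 are orthogonal; the diagonal entry equals n = 16.

(6,6) entry = 16; (15,11) entry = 0.


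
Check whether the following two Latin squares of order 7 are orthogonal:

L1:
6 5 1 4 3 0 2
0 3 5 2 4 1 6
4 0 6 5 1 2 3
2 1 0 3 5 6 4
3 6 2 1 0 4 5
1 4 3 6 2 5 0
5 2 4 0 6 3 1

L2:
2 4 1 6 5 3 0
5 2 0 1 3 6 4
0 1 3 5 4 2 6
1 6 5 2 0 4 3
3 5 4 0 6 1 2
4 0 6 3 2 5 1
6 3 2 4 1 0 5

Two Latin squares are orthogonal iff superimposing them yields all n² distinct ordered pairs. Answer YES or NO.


Form the n² = 49 superimposed pairs (L1[i][j], L2[i][j]), row by row (rows and columns indexed from 0):
row 0: (6,2) (5,4) (1,1) (4,6) (3,5) (0,3) (2,0)
row 1: (0,5) (3,2) (5,0) (2,1) (4,3) (1,6) (6,4)
row 2: (4,0) (0,1) (6,3) (5,5) (1,4) (2,2) (3,6)
row 3: (2,1) (1,6) (0,5) (3,2) (5,0) (6,4) (4,3)
row 4: (3,3) (6,5) (2,4) (1,0) (0,6) (4,1) (5,2)
row 5: (1,4) (4,0) (3,6) (6,3) (2,2) (5,5) (0,1)
row 6: (5,6) (2,3) (4,2) (0,4) (6,1) (3,0) (1,5)
Orthogonality requires all 49 pairs distinct.
But the pair (2,1) repeats: cell (1,3) has L1 = 2, L2 = 1, and cell (3,0) has L1 = 2, L2 = 1.
A repeated pair means some other pair never occurs (only 35 distinct pairs out of 49), so the squares are not orthogonal.
Conclusion: NO.

NO


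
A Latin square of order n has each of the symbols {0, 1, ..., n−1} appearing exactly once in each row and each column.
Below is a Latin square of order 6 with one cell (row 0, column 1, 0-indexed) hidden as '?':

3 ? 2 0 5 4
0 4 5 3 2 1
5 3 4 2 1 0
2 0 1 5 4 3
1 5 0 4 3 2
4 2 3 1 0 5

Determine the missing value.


Row 0 contains symbols [0, 2, 3, 4, 5] — missing [1].
Column 1 contains symbols [0, 2, 3, 4, 5] — missing [1].
The missing symbol must appear in both missing sets; intersection = [1].
Therefore the hidden value is 1.

Missing value = 1.


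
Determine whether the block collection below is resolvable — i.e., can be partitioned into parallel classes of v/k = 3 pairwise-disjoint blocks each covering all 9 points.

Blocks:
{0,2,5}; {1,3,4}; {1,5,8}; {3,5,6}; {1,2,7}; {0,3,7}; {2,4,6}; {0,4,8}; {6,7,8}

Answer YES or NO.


v = 9, block size k = 3, number of blocks = 9.
For resolvability, blocks must partition into parallel classes of size v/k = 3.
Total blocks must therefore be a multiple of 3: 9 = 3·3 + 0 ⇒ divisible ✓.
Greedy packing gives 3 candidate class(es). Each should be a full parallel class (size 3, covers all 9 points).
  Class 1 (3 blocks): {0,2,5}; {1,3,4}; {6,7,8}. Points covered: [0, 1, 2, 3, 4, 5, 6, 7, 8].
  Class 2 (3 blocks): {1,5,8}; {0,3,7}; {2,4,6}. Points covered: [0, 1, 2, 3, 4, 5, 6, 7, 8].
  Class 3 (3 blocks): {3,5,6}; {1,2,7}; {0,4,8}. Points covered: [0, 1, 2, 3, 4, 5, 6, 7, 8].
All classes full (size 3)? YES. All classes cover every point? YES.
Resolvable? YES.

YES


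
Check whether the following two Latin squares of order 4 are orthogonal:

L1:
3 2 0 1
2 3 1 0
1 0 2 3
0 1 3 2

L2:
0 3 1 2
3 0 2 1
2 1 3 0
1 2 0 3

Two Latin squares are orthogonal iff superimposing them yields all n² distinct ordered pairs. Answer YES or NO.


Form the n² = 16 superimposed pairs (L1[i][j], L2[i][j]), row by row (rows and columns indexed from 0):
row 0: (3,0) (2,3) (0,1) (1,2)
row 1: (2,3) (3,0) (1,2) (0,1)
row 2: (1,2) (0,1) (2,3) (3,0)
row 3: (0,1) (1,2) (3,0) (2,3)
Orthogonality requires all 16 pairs distinct.
But the pair (2,3) repeats: cell (0,1) has L1 = 2, L2 = 3, and cell (1,0) has L1 = 2, L2 = 3.
A repeated pair means some other pair never occurs (only 4 distinct pairs out of 16), so the squares are not orthogonal.
Conclusion: NO.

NO


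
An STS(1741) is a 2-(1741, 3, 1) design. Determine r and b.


An STS(v) is a 2-(v, 3, 1) BIBD: block size k = 3, λ = 1.
Replication: r(k − 1) = λ(v − 1) ⇒ r·2 = 1741 − 1 = 1740 ⇒ r = 870.
Block count: bk = vr ⇒ b·3 = 1741·870 = 1514670 ⇒ b = 504890.
(Check via b = v(v − 1)/6 = 1741·1740/6 = 3029340/6 = 504890.)

r = 870, b = 504890.


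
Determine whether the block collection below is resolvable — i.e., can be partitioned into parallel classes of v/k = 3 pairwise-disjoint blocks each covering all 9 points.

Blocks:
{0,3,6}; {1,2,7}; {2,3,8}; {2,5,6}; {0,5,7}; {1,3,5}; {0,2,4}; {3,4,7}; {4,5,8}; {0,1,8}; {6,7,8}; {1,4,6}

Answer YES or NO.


v = 9, block size k = 3, number of blocks = 12.
For resolvability, blocks must partition into parallel classes of size v/k = 3.
Total blocks must therefore be a multiple of 3: 12 = 3·4 + 0 ⇒ divisible ✓.
Greedy packing gives 4 candidate class(es). Each should be a full parallel class (size 3, covers all 9 points).
  Class 1 (3 blocks): {0,3,6}; {1,2,7}; {4,5,8}. Points covered: [0, 1, 2, 3, 4, 5, 6, 7, 8].
  Class 2 (3 blocks): {2,3,8}; {0,5,7}; {1,4,6}. Points covered: [0, 1, 2, 3, 4, 5, 6, 7, 8].
  Class 3 (3 blocks): {2,5,6}; {3,4,7}; {0,1,8}. Points covered: [0, 1, 2, 3, 4, 5, 6, 7, 8].
  Class 4 (3 blocks): {1,3,5}; {0,2,4}; {6,7,8}. Points covered: [0, 1, 2, 3, 4, 5, 6, 7, 8].
All classes full (size 3)? YES. All classes cover every point? YES.
Resolvable? YES.

YES
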